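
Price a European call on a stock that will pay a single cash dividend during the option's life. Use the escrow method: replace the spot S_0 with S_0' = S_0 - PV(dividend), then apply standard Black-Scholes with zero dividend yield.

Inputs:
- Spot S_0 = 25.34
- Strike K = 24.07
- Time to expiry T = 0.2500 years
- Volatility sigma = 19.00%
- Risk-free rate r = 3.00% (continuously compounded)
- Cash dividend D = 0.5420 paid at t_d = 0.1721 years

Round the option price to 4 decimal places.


Answer: Price = 1.4482

Derivation:
PV(D) = D * exp(-r * t_d) = 0.5420 * 0.99485031 = 0.53920887
S_0' = S_0 - PV(D) = 25.3400 - 0.53920887 = 24.80079113
d1 = (ln(S_0'/K) + (r + sigma^2/2)*T) / (sigma*sqrt(T)) = 0.44128212
d2 = d1 - sigma*sqrt(T) = 0.34628212
exp(-rT) = 0.99252805
N(d1) = 0.67049562; N(d2) = 0.63543465
C = S_0' * N(d1) - K * exp(-rT) * N(d2) = 24.80079113 * 0.67049562 - 24.0700 * 0.99252805 * 0.63543465 = 1.4482


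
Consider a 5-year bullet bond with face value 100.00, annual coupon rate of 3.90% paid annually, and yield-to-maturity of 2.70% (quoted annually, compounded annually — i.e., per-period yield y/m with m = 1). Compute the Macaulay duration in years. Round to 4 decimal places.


Coupon per period c = face * coupon_rate / m = 3.900000
Periods per year m = 1; per-period yield y/m = 0.027000
Number of cashflows N = 5
Cashflows (t years, CF_t, discount factor 1/(1+y/m)^(m*t), PV):
  t = 1.0000: CF_t = 3.900000, DF = 0.973710, PV = 3.797468
  t = 2.0000: CF_t = 3.900000, DF = 0.948111, PV = 3.697632
  t = 3.0000: CF_t = 3.900000, DF = 0.923185, PV = 3.600421
  t = 4.0000: CF_t = 3.900000, DF = 0.898914, PV = 3.505765
  t = 5.0000: CF_t = 103.900000, DF = 0.875282, PV = 90.941755
Price P = sum_t PV_t = 105.543042
Macaulay numerator sum_t t * PV_t:
  t * PV_t at t = 1.0000: 3.797468
  t * PV_t at t = 2.0000: 7.395265
  t * PV_t at t = 3.0000: 10.801263
  t * PV_t at t = 4.0000: 14.023061
  t * PV_t at t = 5.0000: 454.708774
Macaulay duration D = (sum_t t * PV_t) / P = 490.725830 / 105.543042 = 4.649533

Answer: Macaulay duration = 4.6495 years


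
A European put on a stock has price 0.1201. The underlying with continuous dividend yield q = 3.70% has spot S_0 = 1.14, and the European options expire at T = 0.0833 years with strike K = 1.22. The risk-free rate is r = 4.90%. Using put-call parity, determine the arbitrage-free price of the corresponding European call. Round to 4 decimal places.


Put-call parity: C - P = S_0 * exp(-qT) - K * exp(-rT).
S_0 * exp(-qT) = 1.1400 * 0.99692264 = 1.13649182
K * exp(-rT) = 1.2200 * 0.99592662 = 1.21503047
C = P + S*exp(-qT) - K*exp(-rT)
C = 0.1201 + 1.13649182 - 1.21503047 = 0.0416

Answer: Call price = 0.0416


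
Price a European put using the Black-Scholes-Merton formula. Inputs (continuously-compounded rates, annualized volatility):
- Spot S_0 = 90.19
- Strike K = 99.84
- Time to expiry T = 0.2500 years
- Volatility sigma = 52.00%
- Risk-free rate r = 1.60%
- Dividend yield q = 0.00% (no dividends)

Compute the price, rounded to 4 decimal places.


Answer: Price = 15.1120

Derivation:
d1 = (ln(S/K) + (r - q + 0.5*sigma^2) * T) / (sigma * sqrt(T)) = -0.24557826
d2 = d1 - sigma * sqrt(T) = -0.50557826
exp(-rT) = 0.99600799; exp(-qT) = 1.00000000
P = K * exp(-rT) * N(-d2) - S_0 * exp(-qT) * N(-d1)
N(-d1) = 0.59699564; N(-d2) = 0.69342363
P = 99.8400 * 0.99600799 * 0.69342363 - 90.1900 * 1.00000000 * 0.59699564 = 15.1120


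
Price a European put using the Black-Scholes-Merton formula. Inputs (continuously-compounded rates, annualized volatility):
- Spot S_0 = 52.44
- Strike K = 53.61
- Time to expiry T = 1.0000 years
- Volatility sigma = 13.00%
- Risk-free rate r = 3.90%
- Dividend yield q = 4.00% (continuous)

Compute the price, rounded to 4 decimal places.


Answer: Price = 3.2709

Derivation:
d1 = (ln(S/K) + (r - q + 0.5*sigma^2) * T) / (sigma * sqrt(T)) = -0.11243045
d2 = d1 - sigma * sqrt(T) = -0.24243045
exp(-rT) = 0.96175071; exp(-qT) = 0.96078944
P = K * exp(-rT) * N(-d2) - S_0 * exp(-qT) * N(-d1)
N(-d1) = 0.54475894; N(-d2) = 0.59577668
P = 53.6100 * 0.96175071 * 0.59577668 - 52.4400 * 0.96078944 * 0.54475894 = 3.2709


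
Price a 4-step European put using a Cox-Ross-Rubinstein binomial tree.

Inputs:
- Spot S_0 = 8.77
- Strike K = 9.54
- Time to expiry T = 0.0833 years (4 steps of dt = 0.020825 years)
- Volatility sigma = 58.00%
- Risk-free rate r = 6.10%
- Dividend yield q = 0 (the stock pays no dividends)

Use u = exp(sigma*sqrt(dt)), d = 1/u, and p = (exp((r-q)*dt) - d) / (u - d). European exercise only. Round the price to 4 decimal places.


dt = T/N = 0.020825
u = exp(sigma*sqrt(dt)) = 1.087302; d = 1/u = 0.919708
p = (exp((r-q)*dt) - d) / (u - d) = 0.486672
Discount per step: exp(-r*dt) = 0.998730
Stock lattice S(k, i) with i counting down-moves:
  k=0: S(0,0) = 8.7700
  k=1: S(1,0) = 9.5356; S(1,1) = 8.0658
  k=2: S(2,0) = 10.3681; S(2,1) = 8.7700; S(2,2) = 7.4182
  k=3: S(3,0) = 11.2733; S(3,1) = 9.5356; S(3,2) = 8.0658; S(3,3) = 6.8226
  k=4: S(4,0) = 12.2574; S(4,1) = 10.3681; S(4,2) = 8.7700; S(4,3) = 7.4182; S(4,4) = 6.2748
Terminal payoffs V(N, i) = max(K - S_T, 0):
  V(4,0) = 0.000000; V(4,1) = 0.000000; V(4,2) = 0.770000; V(4,3) = 2.121783; V(4,4) = 3.265206
Backward induction: V(k, i) = exp(-r*dt) * [p * V(k+1, i) + (1-p) * V(k+1, i+1)].
  V(3,0) = exp(-r*dt) * [p*0.000000 + (1-p)*0.000000] = 0.000000
  V(3,1) = exp(-r*dt) * [p*0.000000 + (1-p)*0.770000] = 0.394761
  V(3,2) = exp(-r*dt) * [p*0.770000 + (1-p)*2.121783] = 1.462050
  V(3,3) = exp(-r*dt) * [p*2.121783 + (1-p)*3.265206] = 2.705295
  V(2,0) = exp(-r*dt) * [p*0.000000 + (1-p)*0.394761] = 0.202384
  V(2,1) = exp(-r*dt) * [p*0.394761 + (1-p)*1.462050] = 0.941433
  V(2,2) = exp(-r*dt) * [p*1.462050 + (1-p)*2.705295] = 2.097576
  V(1,0) = exp(-r*dt) * [p*0.202384 + (1-p)*0.941433] = 0.581020
  V(1,1) = exp(-r*dt) * [p*0.941433 + (1-p)*2.097576] = 1.532965
  V(0,0) = exp(-r*dt) * [p*0.581020 + (1-p)*1.532965] = 1.068322

Answer: Price = V(0,0) = 1.0683


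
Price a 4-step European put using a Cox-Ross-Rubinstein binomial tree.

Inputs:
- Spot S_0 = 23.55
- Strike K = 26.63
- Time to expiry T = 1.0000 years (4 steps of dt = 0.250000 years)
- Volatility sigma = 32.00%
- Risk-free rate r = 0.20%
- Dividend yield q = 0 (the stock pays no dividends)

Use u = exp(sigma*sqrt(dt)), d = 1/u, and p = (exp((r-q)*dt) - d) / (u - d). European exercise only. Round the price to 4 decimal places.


dt = T/N = 0.250000
u = exp(sigma*sqrt(dt)) = 1.173511; d = 1/u = 0.852144
p = (exp((r-q)*dt) - d) / (u - d) = 0.461641
Discount per step: exp(-r*dt) = 0.999500
Stock lattice S(k, i) with i counting down-moves:
  k=0: S(0,0) = 23.5500
  k=1: S(1,0) = 27.6362; S(1,1) = 20.0680
  k=2: S(2,0) = 32.4314; S(2,1) = 23.5500; S(2,2) = 17.1008
  k=3: S(3,0) = 38.0586; S(3,1) = 27.6362; S(3,2) = 20.0680; S(3,3) = 14.5723
  k=4: S(4,0) = 44.6621; S(4,1) = 32.4314; S(4,2) = 23.5500; S(4,3) = 17.1008; S(4,4) = 12.4177
Terminal payoffs V(N, i) = max(K - S_T, 0):
  V(4,0) = 0.000000; V(4,1) = 0.000000; V(4,2) = 3.080000; V(4,3) = 9.529190; V(4,4) = 14.212263
Backward induction: V(k, i) = exp(-r*dt) * [p * V(k+1, i) + (1-p) * V(k+1, i+1)].
  V(3,0) = exp(-r*dt) * [p*0.000000 + (1-p)*0.000000] = 0.000000
  V(3,1) = exp(-r*dt) * [p*0.000000 + (1-p)*3.080000] = 1.657316
  V(3,2) = exp(-r*dt) * [p*3.080000 + (1-p)*9.529190] = 6.548702
  V(3,3) = exp(-r*dt) * [p*9.529190 + (1-p)*14.212263] = 12.044339
  V(2,0) = exp(-r*dt) * [p*0.000000 + (1-p)*1.657316] = 0.891784
  V(2,1) = exp(-r*dt) * [p*1.657316 + (1-p)*6.548702] = 4.288491
  V(2,2) = exp(-r*dt) * [p*6.548702 + (1-p)*12.044339] = 9.502573
  V(1,0) = exp(-r*dt) * [p*0.891784 + (1-p)*4.288491] = 2.719071
  V(1,1) = exp(-r*dt) * [p*4.288491 + (1-p)*9.502573] = 7.091991
  V(0,0) = exp(-r*dt) * [p*2.719071 + (1-p)*7.091991] = 5.070734

Answer: Price = V(0,0) = 5.0707


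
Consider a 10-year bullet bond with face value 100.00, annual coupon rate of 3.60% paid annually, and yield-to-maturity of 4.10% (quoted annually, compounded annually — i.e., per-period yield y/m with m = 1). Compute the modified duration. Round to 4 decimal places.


Coupon per period c = face * coupon_rate / m = 3.600000
Periods per year m = 1; per-period yield y/m = 0.041000
Number of cashflows N = 10
Cashflows (t years, CF_t, discount factor 1/(1+y/m)^(m*t), PV):
  t = 1.0000: CF_t = 3.600000, DF = 0.960615, PV = 3.458213
  t = 2.0000: CF_t = 3.600000, DF = 0.922781, PV = 3.322011
  t = 3.0000: CF_t = 3.600000, DF = 0.886437, PV = 3.191173
  t = 4.0000: CF_t = 3.600000, DF = 0.851524, PV = 3.065488
  t = 5.0000: CF_t = 3.600000, DF = 0.817987, PV = 2.944753
  t = 6.0000: CF_t = 3.600000, DF = 0.785770, PV = 2.828773
  t = 7.0000: CF_t = 3.600000, DF = 0.754823, PV = 2.717361
  t = 8.0000: CF_t = 3.600000, DF = 0.725094, PV = 2.610338
  t = 9.0000: CF_t = 3.600000, DF = 0.696536, PV = 2.507529
  t = 10.0000: CF_t = 103.600000, DF = 0.669103, PV = 69.319027
Price P = sum_t PV_t = 95.964666
First compute Macaulay numerator sum_t t * PV_t:
  t * PV_t at t = 1.0000: 3.458213
  t * PV_t at t = 2.0000: 6.644022
  t * PV_t at t = 3.0000: 9.573518
  t * PV_t at t = 4.0000: 12.261951
  t * PV_t at t = 5.0000: 14.723764
  t * PV_t at t = 6.0000: 16.972639
  t * PV_t at t = 7.0000: 19.021529
  t * PV_t at t = 8.0000: 20.882700
  t * PV_t at t = 9.0000: 22.567759
  t * PV_t at t = 10.0000: 693.190274
Macaulay duration D = 819.296370 / 95.964666 = 8.537480
Modified duration = D / (1 + y/m) = 8.537480 / (1 + 0.041000) = 8.201229

Answer: Modified duration = 8.2012


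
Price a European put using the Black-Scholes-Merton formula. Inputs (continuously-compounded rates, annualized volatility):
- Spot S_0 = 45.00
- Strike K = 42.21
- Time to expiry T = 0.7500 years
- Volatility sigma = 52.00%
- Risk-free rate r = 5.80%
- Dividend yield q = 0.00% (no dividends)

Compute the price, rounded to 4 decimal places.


Answer: Price = 5.5267

Derivation:
d1 = (ln(S/K) + (r - q + 0.5*sigma^2) * T) / (sigma * sqrt(T)) = 0.46389057
d2 = d1 - sigma * sqrt(T) = 0.01355736
exp(-rT) = 0.95743255; exp(-qT) = 1.00000000
P = K * exp(-rT) * N(-d2) - S_0 * exp(-qT) * N(-d1)
N(-d1) = 0.32136307; N(-d2) = 0.49459156
P = 42.2100 * 0.95743255 * 0.49459156 - 45.0000 * 1.00000000 * 0.32136307 = 5.5267


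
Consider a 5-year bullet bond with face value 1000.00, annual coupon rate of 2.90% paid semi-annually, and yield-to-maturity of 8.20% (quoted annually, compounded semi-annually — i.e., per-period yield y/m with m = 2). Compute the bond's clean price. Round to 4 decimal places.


Coupon per period c = face * coupon_rate / m = 14.500000
Periods per year m = 2; per-period yield y/m = 0.041000
Number of cashflows N = 10
Cashflows (t years, CF_t, discount factor 1/(1+y/m)^(m*t), PV):
  t = 0.5000: CF_t = 14.500000, DF = 0.960615, PV = 13.928915
  t = 1.0000: CF_t = 14.500000, DF = 0.922781, PV = 13.380321
  t = 1.5000: CF_t = 14.500000, DF = 0.886437, PV = 12.853335
  t = 2.0000: CF_t = 14.500000, DF = 0.851524, PV = 12.347103
  t = 2.5000: CF_t = 14.500000, DF = 0.817987, PV = 11.860810
  t = 3.0000: CF_t = 14.500000, DF = 0.785770, PV = 11.393670
  t = 3.5000: CF_t = 14.500000, DF = 0.754823, PV = 10.944928
  t = 4.0000: CF_t = 14.500000, DF = 0.725094, PV = 10.513859
  t = 4.5000: CF_t = 14.500000, DF = 0.696536, PV = 10.099769
  t = 5.0000: CF_t = 1014.500000, DF = 0.669103, PV = 678.804568
Price P = sum_t PV_t = 786.127278

Answer: Price = 786.1273


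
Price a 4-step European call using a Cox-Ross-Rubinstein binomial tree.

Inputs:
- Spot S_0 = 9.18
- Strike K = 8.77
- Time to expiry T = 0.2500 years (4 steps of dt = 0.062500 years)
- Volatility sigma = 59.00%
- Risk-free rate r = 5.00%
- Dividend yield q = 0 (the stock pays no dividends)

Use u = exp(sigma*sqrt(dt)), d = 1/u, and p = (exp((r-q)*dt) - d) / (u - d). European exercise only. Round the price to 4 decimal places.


Answer: Price = V(0,0) = 1.3255

Derivation:
dt = T/N = 0.062500
u = exp(sigma*sqrt(dt)) = 1.158933; d = 1/u = 0.862862
p = (exp((r-q)*dt) - d) / (u - d) = 0.473763
Discount per step: exp(-r*dt) = 0.996880
Stock lattice S(k, i) with i counting down-moves:
  k=0: S(0,0) = 9.1800
  k=1: S(1,0) = 10.6390; S(1,1) = 7.9211
  k=2: S(2,0) = 12.3299; S(2,1) = 9.1800; S(2,2) = 6.8348
  k=3: S(3,0) = 14.2895; S(3,1) = 10.6390; S(3,2) = 7.9211; S(3,3) = 5.8975
  k=4: S(4,0) = 16.5606; S(4,1) = 12.3299; S(4,2) = 9.1800; S(4,3) = 6.8348; S(4,4) = 5.0887
Terminal payoffs V(N, i) = max(S_T - K, 0):
  V(4,0) = 7.790614; V(4,1) = 3.559900; V(4,2) = 0.410000; V(4,3) = 0.000000; V(4,4) = 0.000000
Backward induction: V(k, i) = exp(-r*dt) * [p * V(k+1, i) + (1-p) * V(k+1, i+1)].
  V(3,0) = exp(-r*dt) * [p*7.790614 + (1-p)*3.559900] = 5.546895
  V(3,1) = exp(-r*dt) * [p*3.559900 + (1-p)*0.410000] = 1.896371
  V(3,2) = exp(-r*dt) * [p*0.410000 + (1-p)*0.000000] = 0.193637
  V(3,3) = exp(-r*dt) * [p*0.000000 + (1-p)*0.000000] = 0.000000
  V(2,0) = exp(-r*dt) * [p*5.546895 + (1-p)*1.896371] = 3.614542
  V(2,1) = exp(-r*dt) * [p*1.896371 + (1-p)*0.193637] = 0.997208
  V(2,2) = exp(-r*dt) * [p*0.193637 + (1-p)*0.000000] = 0.091452
  V(1,0) = exp(-r*dt) * [p*3.614542 + (1-p)*0.997208] = 2.230224
  V(1,1) = exp(-r*dt) * [p*0.997208 + (1-p)*0.091452] = 0.518942
  V(0,0) = exp(-r*dt) * [p*2.230224 + (1-p)*0.518942] = 1.325535


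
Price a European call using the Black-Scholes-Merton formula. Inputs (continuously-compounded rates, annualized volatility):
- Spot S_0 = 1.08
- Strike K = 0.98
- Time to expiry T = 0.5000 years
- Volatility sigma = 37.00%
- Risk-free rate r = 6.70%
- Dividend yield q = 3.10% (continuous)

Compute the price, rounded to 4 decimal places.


Answer: Price = 0.1724

Derivation:
d1 = (ln(S/K) + (r - q + 0.5*sigma^2) * T) / (sigma * sqrt(T)) = 0.57099350
d2 = d1 - sigma * sqrt(T) = 0.30936399
exp(-rT) = 0.96705491; exp(-qT) = 0.98461951
C = S_0 * exp(-qT) * N(d1) - K * exp(-rT) * N(d2)
N(d1) = 0.71599797; N(d2) = 0.62147767
C = 1.0800 * 0.98461951 * 0.71599797 - 0.9800 * 0.96705491 * 0.62147767 = 0.1724


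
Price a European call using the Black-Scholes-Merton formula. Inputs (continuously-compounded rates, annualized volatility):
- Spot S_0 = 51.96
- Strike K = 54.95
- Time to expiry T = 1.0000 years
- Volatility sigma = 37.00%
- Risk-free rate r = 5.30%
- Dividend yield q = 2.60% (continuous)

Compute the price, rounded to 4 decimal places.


d1 = (ln(S/K) + (r - q + 0.5*sigma^2) * T) / (sigma * sqrt(T)) = 0.10675814
d2 = d1 - sigma * sqrt(T) = -0.26324186
exp(-rT) = 0.94838001; exp(-qT) = 0.97433509
C = S_0 * exp(-qT) * N(d1) - K * exp(-rT) * N(d2)
N(d1) = 0.54250957; N(d2) = 0.39618208
C = 51.9600 * 0.97433509 * 0.54250957 - 54.9500 * 0.94838001 * 0.39618208 = 6.8189

Answer: Price = 6.8189


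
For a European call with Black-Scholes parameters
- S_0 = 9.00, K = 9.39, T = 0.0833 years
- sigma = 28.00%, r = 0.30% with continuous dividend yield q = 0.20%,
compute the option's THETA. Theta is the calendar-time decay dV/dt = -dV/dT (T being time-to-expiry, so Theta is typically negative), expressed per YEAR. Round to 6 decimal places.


d1 = -0.4834880355; d2 = -0.5643009057
phi(d1) = 0.3549356145; exp(-qT) = 0.9998334139; exp(-rT) = 0.9997501312
Theta = -S*exp(-qT)*phi(d1)*sigma/(2*sqrt(T)) - r*K*exp(-rT)*N(d2) + q*S*exp(-qT)*N(d1)
N(d1) = 0.3143746265; N(d2) = 0.2862746826; sqrt(T) = 0.2886173938
Term 1 = -9.0000 * 0.9998334139 * 0.3549356145 * 0.2800 / (2 * 0.2886173938) = -1.5492634312
Term 2 = -0.0030 * 9.3900 * 0.9997501312 * 0.2862746826 = -0.0080623428
Term 3 = 0.0020 * 9.0000 * 0.9998334139 * 0.3143746265 = 0.0056578006
Theta = -1.5492634312 + (-0.0080623428) + (0.0056578006) = -1.551668

Answer: Theta = -1.551668


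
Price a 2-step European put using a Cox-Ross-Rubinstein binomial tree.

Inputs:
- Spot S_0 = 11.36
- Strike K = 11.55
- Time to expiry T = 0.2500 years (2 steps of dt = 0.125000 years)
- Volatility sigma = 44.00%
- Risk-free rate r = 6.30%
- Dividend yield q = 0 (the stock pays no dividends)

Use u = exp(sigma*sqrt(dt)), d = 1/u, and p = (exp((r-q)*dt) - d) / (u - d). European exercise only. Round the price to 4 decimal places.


Answer: Price = V(0,0) = 0.9312

Derivation:
dt = T/N = 0.125000
u = exp(sigma*sqrt(dt)) = 1.168316; d = 1/u = 0.855933
p = (exp((r-q)*dt) - d) / (u - d) = 0.486496
Discount per step: exp(-r*dt) = 0.992156
Stock lattice S(k, i) with i counting down-moves:
  k=0: S(0,0) = 11.3600
  k=1: S(1,0) = 13.2721; S(1,1) = 9.7234
  k=2: S(2,0) = 15.5060; S(2,1) = 11.3600; S(2,2) = 8.3226
Terminal payoffs V(N, i) = max(K - S_T, 0):
  V(2,0) = 0.000000; V(2,1) = 0.190000; V(2,2) = 3.227427
Backward induction: V(k, i) = exp(-r*dt) * [p * V(k+1, i) + (1-p) * V(k+1, i+1)].
  V(1,0) = exp(-r*dt) * [p*0.000000 + (1-p)*0.190000] = 0.096800
  V(1,1) = exp(-r*dt) * [p*0.190000 + (1-p)*3.227427] = 1.736005
  V(0,0) = exp(-r*dt) * [p*0.096800 + (1-p)*1.736005] = 0.931176


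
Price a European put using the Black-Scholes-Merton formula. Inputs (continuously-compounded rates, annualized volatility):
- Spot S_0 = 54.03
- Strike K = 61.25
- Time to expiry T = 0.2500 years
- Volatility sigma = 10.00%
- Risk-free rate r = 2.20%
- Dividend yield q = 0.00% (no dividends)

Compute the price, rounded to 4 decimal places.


d1 = (ln(S/K) + (r - q + 0.5*sigma^2) * T) / (sigma * sqrt(T)) = -2.37348803
d2 = d1 - sigma * sqrt(T) = -2.42348803
exp(-rT) = 0.99451510; exp(-qT) = 1.00000000
P = K * exp(-rT) * N(-d2) - S_0 * exp(-qT) * N(-d1)
N(-d1) = 0.99118952; N(-d2) = 0.99231387
P = 61.2500 * 0.99451510 * 0.99231387 - 54.0300 * 1.00000000 * 0.99118952 = 6.8919

Answer: Price = 6.8919


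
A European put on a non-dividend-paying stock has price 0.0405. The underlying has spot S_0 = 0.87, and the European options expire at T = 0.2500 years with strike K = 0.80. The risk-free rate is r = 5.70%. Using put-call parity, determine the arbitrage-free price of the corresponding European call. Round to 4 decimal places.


Put-call parity: C - P = S_0 * exp(-qT) - K * exp(-rT).
S_0 * exp(-qT) = 0.8700 * 1.00000000 = 0.87000000
K * exp(-rT) = 0.8000 * 0.98585105 = 0.78868084
C = P + S*exp(-qT) - K*exp(-rT)
C = 0.0405 + 0.87000000 - 0.78868084 = 0.1218

Answer: Call price = 0.1218


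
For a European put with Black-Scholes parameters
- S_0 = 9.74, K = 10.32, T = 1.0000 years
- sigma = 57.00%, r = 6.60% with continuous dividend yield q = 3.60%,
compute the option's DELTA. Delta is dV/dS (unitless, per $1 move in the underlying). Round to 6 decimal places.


Answer: Delta = -0.392278

Derivation:
d1 = 0.2361532589; d2 = -0.3338467411
phi(d1) = 0.3879717644; exp(-qT) = 0.9646402935; exp(-rT) = 0.9361308643
N(-d1) = 0.4066568739
Delta = -exp(-qT) * N(-d1) = -0.9646402935 * 0.4066568739 = -0.392278


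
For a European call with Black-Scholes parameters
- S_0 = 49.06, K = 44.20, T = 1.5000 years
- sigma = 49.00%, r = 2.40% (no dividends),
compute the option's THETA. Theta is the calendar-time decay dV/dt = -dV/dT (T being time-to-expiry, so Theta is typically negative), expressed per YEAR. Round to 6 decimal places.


Answer: Theta = -3.879820

Derivation:
d1 = 0.5338792030; d2 = -0.0662457840
phi(d1) = 0.3459531095; exp(-qT) = 1.0000000000; exp(-rT) = 0.9646402935
Theta = -S*exp(-qT)*phi(d1)*sigma/(2*sqrt(T)) - r*K*exp(-rT)*N(d2) + q*S*exp(-qT)*N(d1)
N(d1) = 0.7032874442; N(d2) = 0.4735910732; sqrt(T) = 1.2247448714
Term 1 = -49.0600 * 1.0000000000 * 0.3459531095 * 0.4900 / (2 * 1.2247448714) = -3.3951990226
Term 2 = -0.0240 * 44.2000 * 0.9646402935 * 0.4735910732 = -0.4846212098
Term 3 = 0 (no dividend yield, q = 0)
Theta = -3.3951990226 + (-0.4846212098) + (0.0000000000) = -3.879820


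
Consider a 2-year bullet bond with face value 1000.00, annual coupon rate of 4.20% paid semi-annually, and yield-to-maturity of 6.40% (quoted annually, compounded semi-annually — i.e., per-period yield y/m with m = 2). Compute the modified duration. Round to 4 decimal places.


Answer: Modified duration = 1.8776

Derivation:
Coupon per period c = face * coupon_rate / m = 21.000000
Periods per year m = 2; per-period yield y/m = 0.032000
Number of cashflows N = 4
Cashflows (t years, CF_t, discount factor 1/(1+y/m)^(m*t), PV):
  t = 0.5000: CF_t = 21.000000, DF = 0.968992, PV = 20.348837
  t = 1.0000: CF_t = 21.000000, DF = 0.938946, PV = 19.717866
  t = 1.5000: CF_t = 21.000000, DF = 0.909831, PV = 19.106459
  t = 2.0000: CF_t = 1021.000000, DF = 0.881620, PV = 900.133558
Price P = sum_t PV_t = 959.306719
First compute Macaulay numerator sum_t t * PV_t:
  t * PV_t at t = 0.5000: 10.174419
  t * PV_t at t = 1.0000: 19.717866
  t * PV_t at t = 1.5000: 28.659688
  t * PV_t at t = 2.0000: 1800.267116
Macaulay duration D = 1858.819088 / 959.306719 = 1.937669
Modified duration = D / (1 + y/m) = 1.937669 / (1 + 0.032000) = 1.877586


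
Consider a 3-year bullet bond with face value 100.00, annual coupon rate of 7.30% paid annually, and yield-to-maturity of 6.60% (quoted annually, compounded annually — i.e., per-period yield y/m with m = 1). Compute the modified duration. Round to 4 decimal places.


Answer: Modified duration = 2.6289

Derivation:
Coupon per period c = face * coupon_rate / m = 7.300000
Periods per year m = 1; per-period yield y/m = 0.066000
Number of cashflows N = 3
Cashflows (t years, CF_t, discount factor 1/(1+y/m)^(m*t), PV):
  t = 1.0000: CF_t = 7.300000, DF = 0.938086, PV = 6.848030
  t = 2.0000: CF_t = 7.300000, DF = 0.880006, PV = 6.424043
  t = 3.0000: CF_t = 107.300000, DF = 0.825521, PV = 88.578456
Price P = sum_t PV_t = 101.850530
First compute Macaulay numerator sum_t t * PV_t:
  t * PV_t at t = 1.0000: 6.848030
  t * PV_t at t = 2.0000: 12.848086
  t * PV_t at t = 3.0000: 265.735369
Macaulay duration D = 285.431486 / 101.850530 = 2.802455
Modified duration = D / (1 + y/m) = 2.802455 / (1 + 0.066000) = 2.628944


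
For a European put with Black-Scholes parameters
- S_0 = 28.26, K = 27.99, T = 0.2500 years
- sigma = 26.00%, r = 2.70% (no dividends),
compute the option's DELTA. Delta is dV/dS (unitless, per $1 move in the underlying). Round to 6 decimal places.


Answer: Delta = -0.424353

Derivation:
d1 = 0.1907697979; d2 = 0.0607697979
phi(d1) = 0.3917485531; exp(-qT) = 1.0000000000; exp(-rT) = 0.9932727301
N(-d1) = 0.4243529759
Delta = -exp(-qT) * N(-d1) = -1.0000000000 * 0.4243529759 = -0.424353


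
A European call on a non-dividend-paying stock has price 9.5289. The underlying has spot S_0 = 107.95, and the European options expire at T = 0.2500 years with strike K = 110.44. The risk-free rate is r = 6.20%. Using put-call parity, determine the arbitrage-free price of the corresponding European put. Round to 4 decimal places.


Put-call parity: C - P = S_0 * exp(-qT) - K * exp(-rT).
S_0 * exp(-qT) = 107.9500 * 1.00000000 = 107.95000000
K * exp(-rT) = 110.4400 * 0.98461951 = 108.74137833
P = C - S*exp(-qT) + K*exp(-rT)
P = 9.5289 - 107.95000000 + 108.74137833 = 10.3203

Answer: Put price = 10.3203


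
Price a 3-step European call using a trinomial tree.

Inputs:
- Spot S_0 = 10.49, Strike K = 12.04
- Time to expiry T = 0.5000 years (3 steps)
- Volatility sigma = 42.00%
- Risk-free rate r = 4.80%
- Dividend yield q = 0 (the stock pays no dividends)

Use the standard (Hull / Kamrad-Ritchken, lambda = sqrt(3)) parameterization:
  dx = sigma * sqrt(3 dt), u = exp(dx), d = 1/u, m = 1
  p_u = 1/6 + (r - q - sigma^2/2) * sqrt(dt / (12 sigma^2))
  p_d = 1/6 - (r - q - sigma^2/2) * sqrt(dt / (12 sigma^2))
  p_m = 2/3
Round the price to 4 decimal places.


dt = T/N = 0.166667; dx = sigma*sqrt(3*dt) = 0.296985
u = exp(dx) = 1.345795; d = 1/u = 0.743055
p_u = 0.155387, p_m = 0.666667, p_d = 0.177947
Discount per step: exp(-r*dt) = 0.992032
Stock lattice S(k, j) with j the centered position index:
  k=0: S(0,+0) = 10.4900
  k=1: S(1,-1) = 7.7946; S(1,+0) = 10.4900; S(1,+1) = 14.1174
  k=2: S(2,-2) = 5.7919; S(2,-1) = 7.7946; S(2,+0) = 10.4900; S(2,+1) = 14.1174; S(2,+2) = 18.9991
  k=3: S(3,-3) = 4.3037; S(3,-2) = 5.7919; S(3,-1) = 7.7946; S(3,+0) = 10.4900; S(3,+1) = 14.1174; S(3,+2) = 18.9991; S(3,+3) = 25.5689
Terminal payoffs V(N, j) = max(S_T - K, 0):
  V(3,-3) = 0.000000; V(3,-2) = 0.000000; V(3,-1) = 0.000000; V(3,+0) = 0.000000; V(3,+1) = 2.077389; V(3,+2) = 6.959110; V(3,+3) = 13.528905
Backward induction: V(k, j) = exp(-r*dt) * [p_u * V(k+1, j+1) + p_m * V(k+1, j) + p_d * V(k+1, j-1)]
  V(2,-2) = exp(-r*dt) * [p_u*0.000000 + p_m*0.000000 + p_d*0.000000] = 0.000000
  V(2,-1) = exp(-r*dt) * [p_u*0.000000 + p_m*0.000000 + p_d*0.000000] = 0.000000
  V(2,+0) = exp(-r*dt) * [p_u*2.077389 + p_m*0.000000 + p_d*0.000000] = 0.320226
  V(2,+1) = exp(-r*dt) * [p_u*6.959110 + p_m*2.077389 + p_d*0.000000] = 2.446627
  V(2,+2) = exp(-r*dt) * [p_u*13.528905 + p_m*6.959110 + p_d*2.077389] = 7.054619
  V(1,-1) = exp(-r*dt) * [p_u*0.320226 + p_m*0.000000 + p_d*0.000000] = 0.049362
  V(1,+0) = exp(-r*dt) * [p_u*2.446627 + p_m*0.320226 + p_d*0.000000] = 0.588927
  V(1,+1) = exp(-r*dt) * [p_u*7.054619 + p_m*2.446627 + p_d*0.320226] = 2.762076
  V(0,+0) = exp(-r*dt) * [p_u*2.762076 + p_m*0.588927 + p_d*0.049362] = 0.823973

Answer: Price = V(0,0) = 0.8240


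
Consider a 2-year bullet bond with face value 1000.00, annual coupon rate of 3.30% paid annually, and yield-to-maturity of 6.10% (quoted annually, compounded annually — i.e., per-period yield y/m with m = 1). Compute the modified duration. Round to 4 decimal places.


Coupon per period c = face * coupon_rate / m = 33.000000
Periods per year m = 1; per-period yield y/m = 0.061000
Number of cashflows N = 2
Cashflows (t years, CF_t, discount factor 1/(1+y/m)^(m*t), PV):
  t = 1.0000: CF_t = 33.000000, DF = 0.942507, PV = 31.102733
  t = 2.0000: CF_t = 1033.000000, DF = 0.888320, PV = 917.634121
Price P = sum_t PV_t = 948.736854
First compute Macaulay numerator sum_t t * PV_t:
  t * PV_t at t = 1.0000: 31.102733
  t * PV_t at t = 2.0000: 1835.268241
Macaulay duration D = 1866.370975 / 948.736854 = 1.967217
Modified duration = D / (1 + y/m) = 1.967217 / (1 + 0.061000) = 1.854116

Answer: Modified duration = 1.8541


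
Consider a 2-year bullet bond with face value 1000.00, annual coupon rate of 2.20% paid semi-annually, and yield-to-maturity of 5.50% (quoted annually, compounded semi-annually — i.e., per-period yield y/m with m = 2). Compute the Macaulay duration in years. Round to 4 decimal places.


Coupon per period c = face * coupon_rate / m = 11.000000
Periods per year m = 2; per-period yield y/m = 0.027500
Number of cashflows N = 4
Cashflows (t years, CF_t, discount factor 1/(1+y/m)^(m*t), PV):
  t = 0.5000: CF_t = 11.000000, DF = 0.973236, PV = 10.705596
  t = 1.0000: CF_t = 11.000000, DF = 0.947188, PV = 10.419072
  t = 1.5000: CF_t = 11.000000, DF = 0.921838, PV = 10.140216
  t = 2.0000: CF_t = 1011.000000, DF = 0.897166, PV = 907.034557
Price P = sum_t PV_t = 938.299440
Macaulay numerator sum_t t * PV_t:
  t * PV_t at t = 0.5000: 5.352798
  t * PV_t at t = 1.0000: 10.419072
  t * PV_t at t = 1.5000: 15.210324
  t * PV_t at t = 2.0000: 1814.069114
Macaulay duration D = (sum_t t * PV_t) / P = 1845.051307 / 938.299440 = 1.966378

Answer: Macaulay duration = 1.9664 years


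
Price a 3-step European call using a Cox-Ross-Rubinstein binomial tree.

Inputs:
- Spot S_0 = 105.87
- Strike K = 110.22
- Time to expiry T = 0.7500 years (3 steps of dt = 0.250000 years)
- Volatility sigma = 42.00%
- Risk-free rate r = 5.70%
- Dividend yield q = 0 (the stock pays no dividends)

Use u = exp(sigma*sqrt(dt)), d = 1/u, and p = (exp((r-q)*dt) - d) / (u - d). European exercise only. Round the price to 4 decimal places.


Answer: Price = V(0,0) = 16.5265

Derivation:
dt = T/N = 0.250000
u = exp(sigma*sqrt(dt)) = 1.233678; d = 1/u = 0.810584
p = (exp((r-q)*dt) - d) / (u - d) = 0.481614
Discount per step: exp(-r*dt) = 0.985851
Stock lattice S(k, i) with i counting down-moves:
  k=0: S(0,0) = 105.8700
  k=1: S(1,0) = 130.6095; S(1,1) = 85.8166
  k=2: S(2,0) = 161.1301; S(2,1) = 105.8700; S(2,2) = 69.5615
  k=3: S(3,0) = 198.7826; S(3,1) = 130.6095; S(3,2) = 85.8166; S(3,3) = 56.3855
Terminal payoffs V(N, i) = max(S_T - K, 0):
  V(3,0) = 88.562632; V(3,1) = 20.389496; V(3,2) = 0.000000; V(3,3) = 0.000000
Backward induction: V(k, i) = exp(-r*dt) * [p * V(k+1, i) + (1-p) * V(k+1, i+1)].
  V(2,0) = exp(-r*dt) * [p*88.562632 + (1-p)*20.389496] = 52.469567
  V(2,1) = exp(-r*dt) * [p*20.389496 + (1-p)*0.000000] = 9.680920
  V(2,2) = exp(-r*dt) * [p*0.000000 + (1-p)*0.000000] = 0.000000
  V(1,0) = exp(-r*dt) * [p*52.469567 + (1-p)*9.680920] = 29.859967
  V(1,1) = exp(-r*dt) * [p*9.680920 + (1-p)*0.000000] = 4.596494
  V(0,0) = exp(-r*dt) * [p*29.859967 + (1-p)*4.596494] = 16.526539


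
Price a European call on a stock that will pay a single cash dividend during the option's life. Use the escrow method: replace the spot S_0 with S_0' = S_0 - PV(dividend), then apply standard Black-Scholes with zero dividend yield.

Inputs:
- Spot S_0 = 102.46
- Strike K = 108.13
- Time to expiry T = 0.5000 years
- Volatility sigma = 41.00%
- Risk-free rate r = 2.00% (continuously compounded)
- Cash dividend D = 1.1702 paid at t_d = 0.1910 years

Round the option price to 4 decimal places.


PV(D) = D * exp(-r * t_d) = 1.1702 * 0.99618729 = 1.16573836
S_0' = S_0 - PV(D) = 102.4600 - 1.16573836 = 101.29426164
d1 = (ln(S_0'/K) + (r + sigma^2/2)*T) / (sigma*sqrt(T)) = -0.04580481
d2 = d1 - sigma*sqrt(T) = -0.33571859
exp(-rT) = 0.99004983
N(d1) = 0.48173291; N(d2) = 0.36854154
C = S_0' * N(d1) - K * exp(-rT) * N(d2) = 101.29426164 * 0.48173291 - 108.1300 * 0.99004983 * 0.36854154 = 9.3429

Answer: Price = 9.3429


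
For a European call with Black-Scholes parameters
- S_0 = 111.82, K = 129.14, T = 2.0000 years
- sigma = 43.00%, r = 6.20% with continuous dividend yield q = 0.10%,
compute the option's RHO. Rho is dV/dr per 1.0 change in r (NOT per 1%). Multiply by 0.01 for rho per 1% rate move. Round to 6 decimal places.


Answer: Rho = 83.697116

Derivation:
d1 = 0.2678674215; d2 = -0.3402444103
phi(d1) = 0.3848833372; exp(-qT) = 0.9980019987; exp(-rT) = 0.8833798409
N(d2) = 0.3668362382
Rho = K*T*exp(-rT)*N(d2) = 129.1400 * 2.0000 * 0.8833798409 * 0.3668362382 = 83.697116


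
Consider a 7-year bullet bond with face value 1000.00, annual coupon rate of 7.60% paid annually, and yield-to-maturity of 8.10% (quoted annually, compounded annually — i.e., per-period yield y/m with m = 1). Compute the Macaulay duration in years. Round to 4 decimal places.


Answer: Macaulay duration = 5.6600 years

Derivation:
Coupon per period c = face * coupon_rate / m = 76.000000
Periods per year m = 1; per-period yield y/m = 0.081000
Number of cashflows N = 7
Cashflows (t years, CF_t, discount factor 1/(1+y/m)^(m*t), PV):
  t = 1.0000: CF_t = 76.000000, DF = 0.925069, PV = 70.305273
  t = 2.0000: CF_t = 76.000000, DF = 0.855753, PV = 65.037255
  t = 3.0000: CF_t = 76.000000, DF = 0.791631, PV = 60.163973
  t = 4.0000: CF_t = 76.000000, DF = 0.732314, PV = 55.655850
  t = 5.0000: CF_t = 76.000000, DF = 0.677441, PV = 51.485522
  t = 6.0000: CF_t = 76.000000, DF = 0.626680, PV = 47.627680
  t = 7.0000: CF_t = 1076.000000, DF = 0.579722, PV = 623.781390
Price P = sum_t PV_t = 974.056943
Macaulay numerator sum_t t * PV_t:
  t * PV_t at t = 1.0000: 70.305273
  t * PV_t at t = 2.0000: 130.074510
  t * PV_t at t = 3.0000: 180.491920
  t * PV_t at t = 4.0000: 222.623398
  t * PV_t at t = 5.0000: 257.427611
  t * PV_t at t = 6.0000: 285.766081
  t * PV_t at t = 7.0000: 4366.469729
Macaulay duration D = (sum_t t * PV_t) / P = 5513.158523 / 974.056943 = 5.659996


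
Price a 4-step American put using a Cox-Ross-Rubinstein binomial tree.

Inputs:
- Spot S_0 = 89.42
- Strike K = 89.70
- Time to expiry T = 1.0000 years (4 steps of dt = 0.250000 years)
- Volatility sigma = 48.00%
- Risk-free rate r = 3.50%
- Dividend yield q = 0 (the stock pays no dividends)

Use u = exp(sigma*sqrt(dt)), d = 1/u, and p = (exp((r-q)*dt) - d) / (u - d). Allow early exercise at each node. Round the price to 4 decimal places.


dt = T/N = 0.250000
u = exp(sigma*sqrt(dt)) = 1.271249; d = 1/u = 0.786628
p = (exp((r-q)*dt) - d) / (u - d) = 0.458421
Discount per step: exp(-r*dt) = 0.991288
Stock lattice S(k, i) with i counting down-moves:
  k=0: S(0,0) = 89.4200
  k=1: S(1,0) = 113.6751; S(1,1) = 70.3403
  k=2: S(2,0) = 144.5094; S(2,1) = 89.4200; S(2,2) = 55.3316
  k=3: S(3,0) = 183.7074; S(3,1) = 113.6751; S(3,2) = 70.3403; S(3,3) = 43.5254
  k=4: S(4,0) = 233.5379; S(4,1) = 144.5094; S(4,2) = 89.4200; S(4,3) = 55.3316; S(4,4) = 34.2383
Terminal payoffs V(N, i) = max(K - S_T, 0):
  V(4,0) = 0.000000; V(4,1) = 0.000000; V(4,2) = 0.280000; V(4,3) = 34.368389; V(4,4) = 55.461718
Backward induction: V(k, i) = exp(-r*dt) * [p * V(k+1, i) + (1-p) * V(k+1, i+1)]; then take max(V_cont, immediate exercise) for American.
  V(3,0) = exp(-r*dt) * [p*0.000000 + (1-p)*0.000000] = 0.000000; exercise = 0.000000; V(3,0) = max -> 0.000000
  V(3,1) = exp(-r*dt) * [p*0.000000 + (1-p)*0.280000] = 0.150321; exercise = 0.000000; V(3,1) = max -> 0.150321
  V(3,2) = exp(-r*dt) * [p*0.280000 + (1-p)*34.368389] = 18.578285; exercise = 19.359737; V(3,2) = max -> 19.359737
  V(3,3) = exp(-r*dt) * [p*34.368389 + (1-p)*55.461718] = 45.393162; exercise = 46.174613; V(3,3) = max -> 46.174613
  V(2,0) = exp(-r*dt) * [p*0.000000 + (1-p)*0.150321] = 0.080702; exercise = 0.000000; V(2,0) = max -> 0.080702
  V(2,1) = exp(-r*dt) * [p*0.150321 + (1-p)*19.359737] = 10.461797; exercise = 0.280000; V(2,1) = max -> 10.461797
  V(2,2) = exp(-r*dt) * [p*19.359737 + (1-p)*46.174613] = 33.586938; exercise = 34.368389; V(2,2) = max -> 34.368389
  V(1,0) = exp(-r*dt) * [p*0.080702 + (1-p)*10.461797] = 5.653203; exercise = 0.000000; V(1,0) = max -> 5.653203
  V(1,1) = exp(-r*dt) * [p*10.461797 + (1-p)*34.368389] = 23.205171; exercise = 19.359737; V(1,1) = max -> 23.205171
  V(0,0) = exp(-r*dt) * [p*5.653203 + (1-p)*23.205171] = 15.026919; exercise = 0.280000; V(0,0) = max -> 15.026919

Answer: Price = V(0,0) = 15.0269


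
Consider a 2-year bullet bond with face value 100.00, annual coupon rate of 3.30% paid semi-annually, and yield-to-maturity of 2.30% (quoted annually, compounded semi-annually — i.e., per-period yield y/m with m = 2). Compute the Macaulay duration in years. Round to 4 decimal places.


Coupon per period c = face * coupon_rate / m = 1.650000
Periods per year m = 2; per-period yield y/m = 0.011500
Number of cashflows N = 4
Cashflows (t years, CF_t, discount factor 1/(1+y/m)^(m*t), PV):
  t = 0.5000: CF_t = 1.650000, DF = 0.988631, PV = 1.631241
  t = 1.0000: CF_t = 1.650000, DF = 0.977391, PV = 1.612695
  t = 1.5000: CF_t = 1.650000, DF = 0.966279, PV = 1.594360
  t = 2.0000: CF_t = 101.650000, DF = 0.955293, PV = 97.105501
Price P = sum_t PV_t = 101.943796
Macaulay numerator sum_t t * PV_t:
  t * PV_t at t = 0.5000: 0.815620
  t * PV_t at t = 1.0000: 1.612695
  t * PV_t at t = 1.5000: 2.391539
  t * PV_t at t = 2.0000: 194.211003
Macaulay duration D = (sum_t t * PV_t) / P = 199.030857 / 101.943796 = 1.952359

Answer: Macaulay duration = 1.9524 years


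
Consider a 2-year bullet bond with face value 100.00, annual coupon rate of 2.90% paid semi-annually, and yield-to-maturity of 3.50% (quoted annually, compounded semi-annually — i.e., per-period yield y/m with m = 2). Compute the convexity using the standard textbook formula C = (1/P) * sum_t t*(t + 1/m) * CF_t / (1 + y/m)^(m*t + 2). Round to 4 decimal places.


Answer: Convexity = 4.6920

Derivation:
Coupon per period c = face * coupon_rate / m = 1.450000
Periods per year m = 2; per-period yield y/m = 0.017500
Number of cashflows N = 4
Cashflows (t years, CF_t, discount factor 1/(1+y/m)^(m*t), PV):
  t = 0.5000: CF_t = 1.450000, DF = 0.982801, PV = 1.425061
  t = 1.0000: CF_t = 1.450000, DF = 0.965898, PV = 1.400552
  t = 1.5000: CF_t = 1.450000, DF = 0.949285, PV = 1.376464
  t = 2.0000: CF_t = 101.450000, DF = 0.932959, PV = 94.648640
Price P = sum_t PV_t = 98.850717
Convexity numerator sum_t t*(t + 1/m) * CF_t / (1+y/m)^(m*t + 2):
  t = 0.5000: term = 0.688232
  t = 1.0000: term = 2.029185
  t = 1.5000: term = 3.988570
  t = 2.0000: term = 457.104554
Convexity = (1/P) * sum = 463.810540 / 98.850717 = 4.692030


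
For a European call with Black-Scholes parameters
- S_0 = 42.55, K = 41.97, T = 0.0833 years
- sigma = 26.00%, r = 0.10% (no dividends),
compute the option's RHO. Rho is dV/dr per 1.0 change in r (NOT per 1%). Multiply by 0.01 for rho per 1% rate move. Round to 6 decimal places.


d1 = 0.2215285441; d2 = 0.1464880217
phi(d1) = 0.3892723775; exp(-qT) = 1.0000000000; exp(-rT) = 0.9999167035
N(d2) = 0.5582319274
Rho = K*T*exp(-rT)*N(d2) = 41.9700 * 0.0833 * 0.9999167035 * 0.5582319274 = 1.951473

Answer: Rho = 1.951473


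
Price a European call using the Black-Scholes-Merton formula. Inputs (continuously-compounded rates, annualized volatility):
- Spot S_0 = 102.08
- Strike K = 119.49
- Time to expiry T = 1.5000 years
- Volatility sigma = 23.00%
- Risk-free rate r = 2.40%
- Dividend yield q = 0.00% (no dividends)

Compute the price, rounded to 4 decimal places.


d1 = (ln(S/K) + (r - q + 0.5*sigma^2) * T) / (sigma * sqrt(T)) = -0.29039186
d2 = d1 - sigma * sqrt(T) = -0.57208318
exp(-rT) = 0.96464029; exp(-qT) = 1.00000000
C = S_0 * exp(-qT) * N(d1) - K * exp(-rT) * N(d2)
N(d1) = 0.38575824; N(d2) = 0.28363281
C = 102.0800 * 1.00000000 * 0.38575824 - 119.4900 * 0.96464029 * 0.28363281 = 6.6853

Answer: Price = 6.6853


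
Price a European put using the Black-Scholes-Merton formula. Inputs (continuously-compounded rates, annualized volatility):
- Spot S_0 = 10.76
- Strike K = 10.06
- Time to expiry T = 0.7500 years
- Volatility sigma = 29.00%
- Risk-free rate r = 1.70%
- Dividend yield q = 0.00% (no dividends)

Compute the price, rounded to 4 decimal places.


d1 = (ln(S/K) + (r - q + 0.5*sigma^2) * T) / (sigma * sqrt(T)) = 0.44418499
d2 = d1 - sigma * sqrt(T) = 0.19303762
exp(-rT) = 0.98733094; exp(-qT) = 1.00000000
P = K * exp(-rT) * N(-d2) - S_0 * exp(-qT) * N(-d1)
N(-d1) = 0.32845442; N(-d2) = 0.42346475
P = 10.0600 * 0.98733094 * 0.42346475 - 10.7600 * 1.00000000 * 0.32845442 = 0.6719

Answer: Price = 0.6719


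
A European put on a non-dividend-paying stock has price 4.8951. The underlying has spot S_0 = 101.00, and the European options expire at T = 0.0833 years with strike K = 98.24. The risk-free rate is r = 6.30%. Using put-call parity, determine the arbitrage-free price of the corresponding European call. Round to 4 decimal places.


Answer: Call price = 8.1693

Derivation:
Put-call parity: C - P = S_0 * exp(-qT) - K * exp(-rT).
S_0 * exp(-qT) = 101.0000 * 1.00000000 = 101.00000000
K * exp(-rT) = 98.2400 * 0.99476585 = 97.72579673
C = P + S*exp(-qT) - K*exp(-rT)
C = 4.8951 + 101.00000000 - 97.72579673 = 8.1693


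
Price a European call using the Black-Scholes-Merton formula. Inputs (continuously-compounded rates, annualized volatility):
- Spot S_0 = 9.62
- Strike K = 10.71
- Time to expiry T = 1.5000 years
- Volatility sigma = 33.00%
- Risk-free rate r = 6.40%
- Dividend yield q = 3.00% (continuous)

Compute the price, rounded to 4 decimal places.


d1 = (ln(S/K) + (r - q + 0.5*sigma^2) * T) / (sigma * sqrt(T)) = 0.06270046
d2 = d1 - sigma * sqrt(T) = -0.34146535
exp(-rT) = 0.90846402; exp(-qT) = 0.95599748
C = S_0 * exp(-qT) * N(d1) - K * exp(-rT) * N(d2)
N(d1) = 0.52499748; N(d2) = 0.36637664
C = 9.6200 * 0.95599748 * 0.52499748 - 10.7100 * 0.90846402 * 0.36637664 = 1.2635

Answer: Price = 1.2635


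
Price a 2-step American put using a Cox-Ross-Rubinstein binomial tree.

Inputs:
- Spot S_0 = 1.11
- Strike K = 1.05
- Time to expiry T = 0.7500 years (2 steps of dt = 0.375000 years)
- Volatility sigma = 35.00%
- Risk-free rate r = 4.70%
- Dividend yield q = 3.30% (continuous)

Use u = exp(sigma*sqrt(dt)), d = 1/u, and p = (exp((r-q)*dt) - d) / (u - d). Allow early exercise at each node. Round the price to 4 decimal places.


Answer: Price = V(0,0) = 0.0924

Derivation:
dt = T/N = 0.375000
u = exp(sigma*sqrt(dt)) = 1.239032; d = 1/u = 0.807082
p = (exp((r-q)*dt) - d) / (u - d) = 0.458808
Discount per step: exp(-r*dt) = 0.982529
Stock lattice S(k, i) with i counting down-moves:
  k=0: S(0,0) = 1.1100
  k=1: S(1,0) = 1.3753; S(1,1) = 0.8959
  k=2: S(2,0) = 1.7041; S(2,1) = 1.1100; S(2,2) = 0.7230
Terminal payoffs V(N, i) = max(K - S_T, 0):
  V(2,0) = 0.000000; V(2,1) = 0.000000; V(2,2) = 0.326967
Backward induction: V(k, i) = exp(-r*dt) * [p * V(k+1, i) + (1-p) * V(k+1, i+1)]; then take max(V_cont, immediate exercise) for American.
  V(1,0) = exp(-r*dt) * [p*0.000000 + (1-p)*0.000000] = 0.000000; exercise = 0.000000; V(1,0) = max -> 0.000000
  V(1,1) = exp(-r*dt) * [p*0.000000 + (1-p)*0.326967] = 0.173861; exercise = 0.154139; V(1,1) = max -> 0.173861
  V(0,0) = exp(-r*dt) * [p*0.000000 + (1-p)*0.173861] = 0.092448; exercise = 0.000000; V(0,0) = max -> 0.092448
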